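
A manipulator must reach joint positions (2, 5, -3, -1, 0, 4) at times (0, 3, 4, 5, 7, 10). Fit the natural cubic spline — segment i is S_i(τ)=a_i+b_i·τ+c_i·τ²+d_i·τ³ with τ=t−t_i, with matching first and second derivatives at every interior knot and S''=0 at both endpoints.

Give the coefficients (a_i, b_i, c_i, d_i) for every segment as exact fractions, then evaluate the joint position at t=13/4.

  seg 0: a=2 b=2291/414 c=0 d=-1877/3726
  seg 1: a=5 b=-1670/207 c=-1877/414 d=635/138
  seg 2: a=-3 b=-1379/414 c=1919/207 d=-1631/414
  seg 3: a=-1 b=78/23 c=-1055/414 d=913/1656
  seg 4: a=0 b=-77/414 c=629/828 d=-629/7452
S(13/4) = 24479/8832

Δ: Δ0=1, Δ1=-8, Δ2=2, Δ3=1/2, Δ4=4/3
row 1: diag=8, rhs=-54; c'=1/8, d'=-27/4
row 2: denom=4−1·1/8=31/8; d'=(60−1·-27/4)/(31/8)=534/31
row 3: denom=6−1·8/31=178/31; d'=(-9−1·534/31)/(178/31)=-813/178
row 4: denom=10−2·31/89=828/89; d'=(5−2·-813/178)/(828/89)=629/414
back: M4=629/414
back: M3=-813/178−31/89·629/414=-1055/207
back: M2=534/31−8/31·-1055/207=3838/207
back: M1=-27/4−1/8·3838/207=-1877/207
M: M0=0, M1=-1877/207, M2=3838/207, M3=-1055/207, M4=629/414, M5=0
seg 0: a=2, c=M0/2=0, d=(M1−M0)/(6·3)=-1877/3726, b=Δ0−h0·(2M0+M1)/6=2291/414
seg 1: a=5, c=M1/2=-1877/414, d=(M2−M1)/(6·1)=635/138, b=Δ1−h1·(2M1+M2)/6=-1670/207
seg 2: a=-3, c=M2/2=1919/207, d=(M3−M2)/(6·1)=-1631/414, b=Δ2−h2·(2M2+M3)/6=-1379/414
seg 3: a=-1, c=M3/2=-1055/414, d=(M4−M3)/(6·2)=913/1656, b=Δ3−h3·(2M3+M4)/6=78/23
seg 4: a=0, c=M4/2=629/828, d=(M5−M4)/(6·3)=-629/7452, b=Δ4−h4·(2M4+M5)/6=-77/414
t_q=13/4 → seg 1, τ=1/4; S=5+-1670/207·τ+-1877/414·τ²+635/138·τ³=24479/8832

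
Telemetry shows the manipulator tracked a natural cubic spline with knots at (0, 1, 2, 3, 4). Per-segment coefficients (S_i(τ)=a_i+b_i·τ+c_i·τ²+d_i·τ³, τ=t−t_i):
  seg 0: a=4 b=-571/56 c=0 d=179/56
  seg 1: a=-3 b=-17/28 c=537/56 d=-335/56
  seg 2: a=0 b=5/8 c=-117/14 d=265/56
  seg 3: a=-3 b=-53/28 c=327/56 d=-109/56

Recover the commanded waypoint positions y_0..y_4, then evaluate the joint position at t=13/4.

y_0 = S_0(0) = a_0 = 4
y_1 = S_1(0) = a_1 = -3
y_2 = S_2(0) = a_2 = 0
y_3 = S_3(0) = a_3 = -3
y_4 = S_3(1) = -1
t_q=13/4 is in segment 3 (τ=1/4); S_3(τ)=-1607/512

y_0=4 y_1=-3 y_2=0 y_3=-3 y_4=-1
S(13/4) = -1607/512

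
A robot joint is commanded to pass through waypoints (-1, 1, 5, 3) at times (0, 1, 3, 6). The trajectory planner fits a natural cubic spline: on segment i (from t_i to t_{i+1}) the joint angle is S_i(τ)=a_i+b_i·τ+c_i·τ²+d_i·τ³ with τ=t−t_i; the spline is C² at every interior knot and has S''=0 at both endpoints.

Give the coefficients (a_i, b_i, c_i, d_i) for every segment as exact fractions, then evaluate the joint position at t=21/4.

  seg 0: a=-1 b=40/21 c=0 d=2/21
  seg 1: a=1 b=46/21 c=2/7 d=-4/21
  seg 2: a=5 b=22/21 c=-6/7 d=2/21
S(21/4) = 919/224

Δ: Δ0=2, Δ1=2, Δ2=-2/3
row 1: diag=6, rhs=0; c'=1/3, d'=0
row 2: denom=10−2·1/3=28/3; d'=(-16−2·0)/(28/3)=-12/7
back: M2=-12/7
back: M1=0−1/3·-12/7=4/7
M: M0=0, M1=4/7, M2=-12/7, M3=0
seg 0: a=-1, c=M0/2=0, d=(M1−M0)/(6·1)=2/21, b=Δ0−h0·(2M0+M1)/6=40/21
seg 1: a=1, c=M1/2=2/7, d=(M2−M1)/(6·2)=-4/21, b=Δ1−h1·(2M1+M2)/6=46/21
seg 2: a=5, c=M2/2=-6/7, d=(M3−M2)/(6·3)=2/21, b=Δ2−h2·(2M2+M3)/6=22/21
t_q=21/4 → seg 2, τ=9/4; S=5+22/21·τ+-6/7·τ²+2/21·τ³=919/224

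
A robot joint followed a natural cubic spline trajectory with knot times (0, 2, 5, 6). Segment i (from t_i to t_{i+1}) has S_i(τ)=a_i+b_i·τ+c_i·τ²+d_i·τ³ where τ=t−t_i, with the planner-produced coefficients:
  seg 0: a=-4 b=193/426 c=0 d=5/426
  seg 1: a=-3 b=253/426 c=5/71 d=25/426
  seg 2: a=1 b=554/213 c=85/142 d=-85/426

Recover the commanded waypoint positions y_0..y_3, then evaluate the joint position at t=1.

y_0 = S_0(0) = a_0 = -4
y_1 = S_1(0) = a_1 = -3
y_2 = S_2(0) = a_2 = 1
y_3 = S_2(1) = 4
t_q=1 is in segment 0 (τ=1); S_0(τ)=-251/71

y_0=-4 y_1=-3 y_2=1 y_3=4
S(1) = -251/71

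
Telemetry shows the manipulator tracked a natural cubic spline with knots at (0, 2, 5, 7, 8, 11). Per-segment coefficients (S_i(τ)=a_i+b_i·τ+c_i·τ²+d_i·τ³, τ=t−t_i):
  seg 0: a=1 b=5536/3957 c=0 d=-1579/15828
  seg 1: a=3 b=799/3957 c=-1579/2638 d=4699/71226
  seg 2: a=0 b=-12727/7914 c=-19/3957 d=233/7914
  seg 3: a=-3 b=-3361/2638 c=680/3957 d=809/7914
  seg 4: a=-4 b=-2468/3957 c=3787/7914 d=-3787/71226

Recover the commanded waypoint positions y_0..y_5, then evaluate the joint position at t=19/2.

y_0=1 y_1=3 y_2=0 y_3=-3 y_4=-4 y_5=-3
S(19/2) = -85225/21104

y_0 = S_0(0) = a_0 = 1
y_1 = S_1(0) = a_1 = 3
y_2 = S_2(0) = a_2 = 0
y_3 = S_3(0) = a_3 = -3
y_4 = S_4(0) = a_4 = -4
y_5 = S_4(3) = -3
t_q=19/2 is in segment 4 (τ=3/2); S_4(τ)=-85225/21104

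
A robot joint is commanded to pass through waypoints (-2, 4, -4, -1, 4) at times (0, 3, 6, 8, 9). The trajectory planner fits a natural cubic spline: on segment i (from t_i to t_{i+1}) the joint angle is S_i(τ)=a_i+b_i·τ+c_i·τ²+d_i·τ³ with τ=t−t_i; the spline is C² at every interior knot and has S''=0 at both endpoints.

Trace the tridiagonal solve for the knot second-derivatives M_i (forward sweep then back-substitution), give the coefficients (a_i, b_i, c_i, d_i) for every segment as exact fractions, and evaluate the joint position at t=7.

Δ: Δ0=2, Δ1=-8/3, Δ2=3/2, Δ3=5
row 1: diag=12, rhs=-28; c'=1/4, d'=-7/3
row 2: denom=10−3·1/4=37/4; d'=(25−3·-7/3)/(37/4)=128/37
row 3: denom=6−2·8/37=206/37; d'=(21−2·128/37)/(206/37)=521/206
back: M3=521/206
back: M2=128/37−8/37·521/206=300/103
back: M1=-7/3−1/4·300/103=-946/309
M: M0=0, M1=-946/309, M2=300/103, M3=521/206, M4=0
seg 0: a=-2, c=M0/2=0, d=(M1−M0)/(6·3)=-473/2781, b=Δ0−h0·(2M0+M1)/6=1091/309
seg 1: a=4, c=M1/2=-473/309, d=(M2−M1)/(6·3)=923/2781, b=Δ1−h1·(2M1+M2)/6=-328/309
seg 2: a=-4, c=M2/2=150/103, d=(M3−M2)/(6·2)=-79/2472, b=Δ2−h2·(2M2+M3)/6=-397/309
seg 3: a=-1, c=M3/2=521/412, d=(M4−M3)/(6·1)=-521/1236, b=Δ3−h3·(2M3+M4)/6=2569/618
t_q=7 → seg 2, τ=1; S=-4+-397/309·τ+150/103·τ²+-79/2472·τ³=-3181/824

  seg 0: a=-2 b=1091/309 c=0 d=-473/2781
  seg 1: a=4 b=-328/309 c=-473/309 d=923/2781
  seg 2: a=-4 b=-397/309 c=150/103 d=-79/2472
  seg 3: a=-1 b=2569/618 c=521/412 d=-521/1236
S(7) = -3181/824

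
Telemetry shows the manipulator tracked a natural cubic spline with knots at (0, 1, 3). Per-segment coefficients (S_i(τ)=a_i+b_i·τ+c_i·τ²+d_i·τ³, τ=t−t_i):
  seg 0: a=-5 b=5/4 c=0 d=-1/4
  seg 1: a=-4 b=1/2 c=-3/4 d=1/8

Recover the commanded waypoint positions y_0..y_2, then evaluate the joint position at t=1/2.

y_0 = S_0(0) = a_0 = -5
y_1 = S_1(0) = a_1 = -4
y_2 = S_1(2) = -5
t_q=1/2 is in segment 0 (τ=1/2); S_0(τ)=-141/32

y_0=-5 y_1=-4 y_2=-5
S(1/2) = -141/32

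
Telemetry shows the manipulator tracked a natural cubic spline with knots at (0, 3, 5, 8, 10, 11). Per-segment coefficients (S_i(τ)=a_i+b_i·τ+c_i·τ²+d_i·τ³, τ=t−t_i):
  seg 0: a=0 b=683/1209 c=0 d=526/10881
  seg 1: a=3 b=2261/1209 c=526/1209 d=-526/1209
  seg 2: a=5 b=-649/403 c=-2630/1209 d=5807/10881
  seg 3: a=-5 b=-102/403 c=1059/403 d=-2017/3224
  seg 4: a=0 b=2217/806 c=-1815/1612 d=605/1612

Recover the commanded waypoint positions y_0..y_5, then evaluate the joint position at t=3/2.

y_0 = S_0(0) = a_0 = 0
y_1 = S_1(0) = a_1 = 3
y_2 = S_2(0) = a_2 = 5
y_3 = S_3(0) = a_3 = -5
y_4 = S_4(0) = a_4 = 0
y_5 = S_4(1) = 2
t_q=3/2 is in segment 0 (τ=3/2); S_0(τ)=1629/1612

y_0=0 y_1=3 y_2=5 y_3=-5 y_4=0 y_5=2
S(3/2) = 1629/1612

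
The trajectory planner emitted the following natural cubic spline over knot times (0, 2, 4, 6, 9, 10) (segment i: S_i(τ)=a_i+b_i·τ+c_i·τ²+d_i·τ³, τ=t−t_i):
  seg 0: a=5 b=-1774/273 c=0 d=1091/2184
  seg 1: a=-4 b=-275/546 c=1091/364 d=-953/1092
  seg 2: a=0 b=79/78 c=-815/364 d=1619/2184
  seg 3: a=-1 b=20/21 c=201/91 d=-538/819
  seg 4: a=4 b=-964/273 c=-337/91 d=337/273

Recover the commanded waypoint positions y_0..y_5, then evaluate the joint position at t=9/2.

y_0=5 y_1=-4 y_2=0 y_3=-1 y_4=4 y_5=-2
S(9/2) = 229/5824

y_0 = S_0(0) = a_0 = 5
y_1 = S_1(0) = a_1 = -4
y_2 = S_2(0) = a_2 = 0
y_3 = S_3(0) = a_3 = -1
y_4 = S_4(0) = a_4 = 4
y_5 = S_4(1) = -2
t_q=9/2 is in segment 2 (τ=1/2); S_2(τ)=229/5824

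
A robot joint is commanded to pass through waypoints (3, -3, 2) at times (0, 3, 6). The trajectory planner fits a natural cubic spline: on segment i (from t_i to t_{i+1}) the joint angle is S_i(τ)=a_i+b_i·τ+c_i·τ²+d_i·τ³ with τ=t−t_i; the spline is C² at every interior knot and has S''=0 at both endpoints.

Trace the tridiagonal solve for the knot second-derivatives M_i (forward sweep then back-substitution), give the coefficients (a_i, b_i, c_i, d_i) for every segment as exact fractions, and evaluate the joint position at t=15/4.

Δ: Δ0=-2, Δ1=5/3
row 1: diag=12, rhs=22; c'=1/4, d'=11/6
back: M1=11/6
M: M0=0, M1=11/6, M2=0
seg 0: a=3, c=M0/2=0, d=(M1−M0)/(6·3)=11/108, b=Δ0−h0·(2M0+M1)/6=-35/12
seg 1: a=-3, c=M1/2=11/12, d=(M2−M1)/(6·3)=-11/108, b=Δ1−h1·(2M1+M2)/6=-1/6
t_q=15/4 → seg 1, τ=3/4; S=-3+-1/6·τ+11/12·τ²+-11/108·τ³=-679/256

  seg 0: a=3 b=-35/12 c=0 d=11/108
  seg 1: a=-3 b=-1/6 c=11/12 d=-11/108
S(15/4) = -679/256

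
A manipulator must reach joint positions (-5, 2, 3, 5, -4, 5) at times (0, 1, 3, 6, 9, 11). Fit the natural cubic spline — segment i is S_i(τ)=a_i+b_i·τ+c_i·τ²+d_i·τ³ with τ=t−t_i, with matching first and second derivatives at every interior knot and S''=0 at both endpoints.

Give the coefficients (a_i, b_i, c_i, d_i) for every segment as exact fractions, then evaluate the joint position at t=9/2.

  seg 0: a=-5 b=23377/2838 c=0 d=-3511/2838
  seg 1: a=2 b=6422/1419 c=-3511/946 d=9641/11352
  seg 2: a=3 b=-365/2838 c=2619/1892 d=-19057/51084
  seg 3: a=5 b=-10759/5676 c=-2800/1419 d=27331/51084
  seg 4: a=-4 b=2017/2838 c=5377/1892 d=-5377/11352
S(9/2) = 70573/15136

Δ: Δ0=7, Δ1=1/2, Δ2=2/3, Δ3=-3, Δ4=9/2
row 1: diag=6, rhs=-39; c'=1/3, d'=-13/2
row 2: denom=10−2·1/3=28/3; d'=(1−2·-13/2)/(28/3)=3/2
row 3: denom=12−3·9/28=309/28; d'=(-22−3·3/2)/(309/28)=-742/309
row 4: denom=10−3·28/103=946/103; d'=(45−3·-742/309)/(946/103)=5377/946
back: M4=5377/946
back: M3=-742/309−28/103·5377/946=-5600/1419
back: M2=3/2−9/28·-5600/1419=2619/946
back: M1=-13/2−1/3·2619/946=-3511/473
M: M0=0, M1=-3511/473, M2=2619/946, M3=-5600/1419, M4=5377/946, M5=0
seg 0: a=-5, c=M0/2=0, d=(M1−M0)/(6·1)=-3511/2838, b=Δ0−h0·(2M0+M1)/6=23377/2838
seg 1: a=2, c=M1/2=-3511/946, d=(M2−M1)/(6·2)=9641/11352, b=Δ1−h1·(2M1+M2)/6=6422/1419
seg 2: a=3, c=M2/2=2619/1892, d=(M3−M2)/(6·3)=-19057/51084, b=Δ2−h2·(2M2+M3)/6=-365/2838
seg 3: a=5, c=M3/2=-2800/1419, d=(M4−M3)/(6·3)=27331/51084, b=Δ3−h3·(2M3+M4)/6=-10759/5676
seg 4: a=-4, c=M4/2=5377/1892, d=(M5−M4)/(6·2)=-5377/11352, b=Δ4−h4·(2M4+M5)/6=2017/2838
t_q=9/2 → seg 2, τ=3/2; S=3+-365/2838·τ+2619/1892·τ²+-19057/51084·τ³=70573/15136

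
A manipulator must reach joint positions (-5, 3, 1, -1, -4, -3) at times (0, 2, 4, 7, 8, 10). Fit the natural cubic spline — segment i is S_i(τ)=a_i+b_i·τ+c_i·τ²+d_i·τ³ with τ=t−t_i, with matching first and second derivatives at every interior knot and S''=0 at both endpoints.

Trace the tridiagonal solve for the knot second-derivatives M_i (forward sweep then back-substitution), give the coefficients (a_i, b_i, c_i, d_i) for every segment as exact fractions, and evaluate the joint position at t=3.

  seg 0: a=-5 b=25489/4710 c=0 d=-6649/18840
  seg 1: a=3 b=2771/2355 c=-6649/3140 d=1939/3768
  seg 2: a=1 b=-5267/4710 c=1523/1570 d=-386/1413
  seg 3: a=-1 b=-12593/4710 c=-2337/1570 d=2737/2355
  seg 4: a=-4 b=-10193/4710 c=3137/1570 d=-3137/9420
S(3) = 16163/6280

Δ: Δ0=4, Δ1=-1, Δ2=-2/3, Δ3=-3, Δ4=1/2
row 1: diag=8, rhs=-30; c'=1/4, d'=-15/4
row 2: denom=10−2·1/4=19/2; d'=(2−2·-15/4)/(19/2)=1
row 3: denom=8−3·6/19=134/19; d'=(-14−3·1)/(134/19)=-323/134
row 4: denom=6−1·19/134=785/134; d'=(21−1·-323/134)/(785/134)=3137/785
back: M4=3137/785
back: M3=-323/134−19/134·3137/785=-2337/785
back: M2=1−6/19·-2337/785=1523/785
back: M1=-15/4−1/4·1523/785=-6649/1570
M: M0=0, M1=-6649/1570, M2=1523/785, M3=-2337/785, M4=3137/785, M5=0
seg 0: a=-5, c=M0/2=0, d=(M1−M0)/(6·2)=-6649/18840, b=Δ0−h0·(2M0+M1)/6=25489/4710
seg 1: a=3, c=M1/2=-6649/3140, d=(M2−M1)/(6·2)=1939/3768, b=Δ1−h1·(2M1+M2)/6=2771/2355
seg 2: a=1, c=M2/2=1523/1570, d=(M3−M2)/(6·3)=-386/1413, b=Δ2−h2·(2M2+M3)/6=-5267/4710
seg 3: a=-1, c=M3/2=-2337/1570, d=(M4−M3)/(6·1)=2737/2355, b=Δ3−h3·(2M3+M4)/6=-12593/4710
seg 4: a=-4, c=M4/2=3137/1570, d=(M5−M4)/(6·2)=-3137/9420, b=Δ4−h4·(2M4+M5)/6=-10193/4710
t_q=3 → seg 1, τ=1; S=3+2771/2355·τ+-6649/3140·τ²+1939/3768·τ³=16163/6280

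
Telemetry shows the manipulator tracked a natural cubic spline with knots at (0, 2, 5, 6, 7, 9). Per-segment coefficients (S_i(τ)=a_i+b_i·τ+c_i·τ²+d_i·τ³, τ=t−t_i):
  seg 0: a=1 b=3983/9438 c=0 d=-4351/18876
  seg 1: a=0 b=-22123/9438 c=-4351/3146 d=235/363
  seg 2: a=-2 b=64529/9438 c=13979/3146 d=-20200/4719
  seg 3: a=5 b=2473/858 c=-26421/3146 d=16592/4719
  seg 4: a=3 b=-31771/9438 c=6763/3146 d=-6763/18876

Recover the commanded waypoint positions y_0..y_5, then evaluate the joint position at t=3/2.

y_0=1 y_1=0 y_2=-2 y_3=5 y_4=3 y_5=2
S(3/2) = 43041/50336

y_0 = S_0(0) = a_0 = 1
y_1 = S_1(0) = a_1 = 0
y_2 = S_2(0) = a_2 = -2
y_3 = S_3(0) = a_3 = 5
y_4 = S_4(0) = a_4 = 3
y_5 = S_4(2) = 2
t_q=3/2 is in segment 0 (τ=3/2); S_0(τ)=43041/50336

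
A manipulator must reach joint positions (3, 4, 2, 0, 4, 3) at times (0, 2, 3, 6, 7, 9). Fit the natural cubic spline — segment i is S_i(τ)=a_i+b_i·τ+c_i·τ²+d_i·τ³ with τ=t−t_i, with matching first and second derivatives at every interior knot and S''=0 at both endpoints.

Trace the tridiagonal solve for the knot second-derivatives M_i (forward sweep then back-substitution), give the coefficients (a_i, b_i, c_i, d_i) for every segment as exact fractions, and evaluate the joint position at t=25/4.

Δ: Δ0=1/2, Δ1=-2, Δ2=-2/3, Δ3=4, Δ4=-1/2
row 1: diag=6, rhs=-15; c'=1/6, d'=-5/2
row 2: denom=8−1·1/6=47/6; d'=(8−1·-5/2)/(47/6)=63/47
row 3: denom=8−3·18/47=322/47; d'=(28−3·63/47)/(322/47)=7/2
row 4: denom=6−1·47/322=1885/322; d'=(-27−1·7/2)/(1885/322)=-9821/1885
back: M4=-9821/1885
back: M3=7/2−47/322·-9821/1885=8031/1885
back: M2=63/47−18/47·8031/1885=-549/1885
back: M1=-5/2−1/6·-549/1885=-4621/1885
M: M0=0, M1=-4621/1885, M2=-549/1885, M3=8031/1885, M4=-9821/1885, M5=0
seg 0: a=3, c=M0/2=0, d=(M1−M0)/(6·2)=-4621/22620, b=Δ0−h0·(2M0+M1)/6=14897/11310
seg 1: a=4, c=M1/2=-4621/3770, d=(M2−M1)/(6·1)=2036/5655, b=Δ1−h1·(2M1+M2)/6=-12829/11310
seg 2: a=2, c=M2/2=-549/3770, d=(M3−M2)/(6·3)=22/87, b=Δ2−h2·(2M2+M3)/6=-28339/11310
seg 3: a=0, c=M3/2=8031/3770, d=(M4−M3)/(6·1)=-8926/5655, b=Δ3−h3·(2M3+M4)/6=38999/11310
seg 4: a=4, c=M4/2=-9821/3770, d=(M5−M4)/(6·2)=9821/22620, b=Δ4−h4·(2M4+M5)/6=33629/11310
t_q=25/4 → seg 3, τ=1/4; S=0+38999/11310·τ+8031/3770·τ²+-8926/5655·τ³=29271/30160

  seg 0: a=3 b=14897/11310 c=0 d=-4621/22620
  seg 1: a=4 b=-12829/11310 c=-4621/3770 d=2036/5655
  seg 2: a=2 b=-28339/11310 c=-549/3770 d=22/87
  seg 3: a=0 b=38999/11310 c=8031/3770 d=-8926/5655
  seg 4: a=4 b=33629/11310 c=-9821/3770 d=9821/22620
S(25/4) = 29271/30160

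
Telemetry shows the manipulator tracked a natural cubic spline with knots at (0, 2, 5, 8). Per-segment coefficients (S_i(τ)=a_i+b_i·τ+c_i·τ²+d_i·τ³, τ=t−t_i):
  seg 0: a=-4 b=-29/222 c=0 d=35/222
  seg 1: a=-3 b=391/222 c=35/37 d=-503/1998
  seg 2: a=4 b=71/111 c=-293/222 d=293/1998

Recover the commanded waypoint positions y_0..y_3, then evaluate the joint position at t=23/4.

y_0=-4 y_1=-3 y_2=4 y_3=-2
S(23/4) = 17993/4736

y_0 = S_0(0) = a_0 = -4
y_1 = S_1(0) = a_1 = -3
y_2 = S_2(0) = a_2 = 4
y_3 = S_2(3) = -2
t_q=23/4 is in segment 2 (τ=3/4); S_2(τ)=17993/4736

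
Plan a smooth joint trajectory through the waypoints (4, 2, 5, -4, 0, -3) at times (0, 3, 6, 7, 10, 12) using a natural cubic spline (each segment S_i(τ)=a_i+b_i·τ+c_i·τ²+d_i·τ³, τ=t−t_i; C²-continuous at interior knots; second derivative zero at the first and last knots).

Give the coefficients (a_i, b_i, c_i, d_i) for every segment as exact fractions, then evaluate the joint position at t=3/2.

  seg 0: a=4 b=-3161/1346 c=0 d=6791/36342
  seg 1: a=2 b=1815/673 c=6791/4038 d=-3025/4038
  seg 2: a=5 b=-10013/1346 c=-10217/2019 d=14131/4038
  seg 3: a=-4 b=-14257/2019 c=21959/4038 d=-31979/36342
  seg 4: a=0 b=7303/4038 c=-1670/673 d=835/2019
S(3/2) = 11931/10768

Δ: Δ0=-2/3, Δ1=1, Δ2=-9, Δ3=4/3, Δ4=-3/2
row 1: diag=12, rhs=10; c'=1/4, d'=5/6
row 2: denom=8−3·1/4=29/4; d'=(-60−3·5/6)/(29/4)=-250/29
row 3: denom=8−1·4/29=228/29; d'=(62−1·-250/29)/(228/29)=512/57
row 4: denom=10−3·29/76=673/76; d'=(-17−3·512/57)/(673/76)=-3340/673
back: M4=-3340/673
back: M3=512/57−29/76·-3340/673=21959/2019
back: M2=-250/29−4/29·21959/2019=-20434/2019
back: M1=5/6−1/4·-20434/2019=6791/2019
M: M0=0, M1=6791/2019, M2=-20434/2019, M3=21959/2019, M4=-3340/673, M5=0
seg 0: a=4, c=M0/2=0, d=(M1−M0)/(6·3)=6791/36342, b=Δ0−h0·(2M0+M1)/6=-3161/1346
seg 1: a=2, c=M1/2=6791/4038, d=(M2−M1)/(6·3)=-3025/4038, b=Δ1−h1·(2M1+M2)/6=1815/673
seg 2: a=5, c=M2/2=-10217/2019, d=(M3−M2)/(6·1)=14131/4038, b=Δ2−h2·(2M2+M3)/6=-10013/1346
seg 3: a=-4, c=M3/2=21959/4038, d=(M4−M3)/(6·3)=-31979/36342, b=Δ3−h3·(2M3+M4)/6=-14257/2019
seg 4: a=0, c=M4/2=-1670/673, d=(M5−M4)/(6·2)=835/2019, b=Δ4−h4·(2M4+M5)/6=7303/4038
t_q=3/2 → seg 0, τ=3/2; S=4+-3161/1346·τ+0·τ²+6791/36342·τ³=11931/10768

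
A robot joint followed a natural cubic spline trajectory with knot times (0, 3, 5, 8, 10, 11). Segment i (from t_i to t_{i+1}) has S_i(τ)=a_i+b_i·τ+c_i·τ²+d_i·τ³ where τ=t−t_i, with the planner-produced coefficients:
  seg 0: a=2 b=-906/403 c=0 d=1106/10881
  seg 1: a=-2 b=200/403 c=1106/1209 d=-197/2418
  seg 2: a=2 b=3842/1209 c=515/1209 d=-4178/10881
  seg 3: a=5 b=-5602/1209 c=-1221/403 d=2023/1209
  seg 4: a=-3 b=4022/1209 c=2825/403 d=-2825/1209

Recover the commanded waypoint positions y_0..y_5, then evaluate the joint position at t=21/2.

y_0 = S_0(0) = a_0 = 2
y_1 = S_1(0) = a_1 = -2
y_2 = S_2(0) = a_2 = 2
y_3 = S_3(0) = a_3 = 5
y_4 = S_4(0) = a_4 = -3
y_5 = S_4(1) = 5
t_q=21/2 is in segment 4 (τ=1/2); S_4(τ)=399/3224

y_0=2 y_1=-2 y_2=2 y_3=5 y_4=-3 y_5=5
S(21/2) = 399/3224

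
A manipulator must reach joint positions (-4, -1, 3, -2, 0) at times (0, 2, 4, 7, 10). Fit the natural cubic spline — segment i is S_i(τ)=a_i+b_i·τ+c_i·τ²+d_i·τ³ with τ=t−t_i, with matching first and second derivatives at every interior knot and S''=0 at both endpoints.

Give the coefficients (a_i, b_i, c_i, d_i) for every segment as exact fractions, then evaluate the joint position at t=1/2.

Δ: Δ0=3/2, Δ1=2, Δ2=-5/3, Δ3=2/3
row 1: diag=8, rhs=3; c'=1/4, d'=3/8
row 2: denom=10−2·1/4=19/2; d'=(-22−2·3/8)/(19/2)=-91/38
row 3: denom=12−3·6/19=210/19; d'=(14−3·-91/38)/(210/19)=23/12
back: M3=23/12
back: M2=-91/38−6/19·23/12=-3
back: M1=3/8−1/4·-3=9/8
M: M0=0, M1=9/8, M2=-3, M3=23/12, M4=0
seg 0: a=-4, c=M0/2=0, d=(M1−M0)/(6·2)=3/32, b=Δ0−h0·(2M0+M1)/6=9/8
seg 1: a=-1, c=M1/2=9/16, d=(M2−M1)/(6·2)=-11/32, b=Δ1−h1·(2M1+M2)/6=9/4
seg 2: a=3, c=M2/2=-3/2, d=(M3−M2)/(6·3)=59/216, b=Δ2−h2·(2M2+M3)/6=3/8
seg 3: a=-2, c=M3/2=23/24, d=(M4−M3)/(6·3)=-23/216, b=Δ3−h3·(2M3+M4)/6=-5/4
t_q=1/2 → seg 0, τ=1/2; S=-4+9/8·τ+0·τ²+3/32·τ³=-877/256

  seg 0: a=-4 b=9/8 c=0 d=3/32
  seg 1: a=-1 b=9/4 c=9/16 d=-11/32
  seg 2: a=3 b=3/8 c=-3/2 d=59/216
  seg 3: a=-2 b=-5/4 c=23/24 d=-23/216
S(1/2) = -877/256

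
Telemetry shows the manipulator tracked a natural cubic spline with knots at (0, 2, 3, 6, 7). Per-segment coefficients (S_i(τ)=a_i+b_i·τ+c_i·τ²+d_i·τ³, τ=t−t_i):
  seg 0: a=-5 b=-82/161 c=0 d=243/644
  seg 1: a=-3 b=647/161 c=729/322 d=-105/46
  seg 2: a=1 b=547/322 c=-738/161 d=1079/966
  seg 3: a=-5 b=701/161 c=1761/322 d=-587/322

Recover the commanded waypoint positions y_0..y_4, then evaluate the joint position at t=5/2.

y_0 = S_0(0) = a_0 = -5
y_1 = S_1(0) = a_1 = -3
y_2 = S_2(0) = a_2 = 1
y_3 = S_3(0) = a_3 = -5
y_4 = S_3(1) = 3
t_q=5/2 is in segment 1 (τ=1/2); S_1(τ)=-1829/2576

y_0=-5 y_1=-3 y_2=1 y_3=-5 y_4=3
S(5/2) = -1829/2576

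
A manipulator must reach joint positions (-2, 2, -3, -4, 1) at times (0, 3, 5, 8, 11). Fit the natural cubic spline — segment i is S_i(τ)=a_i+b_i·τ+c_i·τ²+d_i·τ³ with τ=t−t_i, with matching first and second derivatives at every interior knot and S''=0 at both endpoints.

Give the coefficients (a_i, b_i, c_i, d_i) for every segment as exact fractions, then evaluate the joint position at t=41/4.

Δ: Δ0=4/3, Δ1=-5/2, Δ2=-1/3, Δ3=5/3
row 1: diag=10, rhs=-23; c'=1/5, d'=-23/10
row 2: denom=10−2·1/5=48/5; d'=(13−2·-23/10)/(48/5)=11/6
row 3: denom=12−3·5/16=177/16; d'=(12−3·11/6)/(177/16)=104/177
back: M3=104/177
back: M2=11/6−5/16·104/177=292/177
back: M1=-23/10−1/5·292/177=-931/354
M: M0=0, M1=-931/354, M2=292/177, M3=104/177, M4=0
seg 0: a=-2, c=M0/2=0, d=(M1−M0)/(6·3)=-931/6372, b=Δ0−h0·(2M0+M1)/6=625/236
seg 1: a=2, c=M1/2=-931/708, d=(M2−M1)/(6·2)=505/1416, b=Δ1−h1·(2M1+M2)/6=-153/118
seg 2: a=-3, c=M2/2=146/177, d=(M3−M2)/(6·3)=-94/1593, b=Δ2−h2·(2M2+M3)/6=-403/177
seg 3: a=-4, c=M3/2=52/177, d=(M4−M3)/(6·3)=-52/1593, b=Δ3−h3·(2M3+M4)/6=191/177
t_q=41/4 → seg 3, τ=9/4; S=-4+191/177·τ+52/177·τ²+-52/1593·τ³=-431/944

  seg 0: a=-2 b=625/236 c=0 d=-931/6372
  seg 1: a=2 b=-153/118 c=-931/708 d=505/1416
  seg 2: a=-3 b=-403/177 c=146/177 d=-94/1593
  seg 3: a=-4 b=191/177 c=52/177 d=-52/1593
S(41/4) = -431/944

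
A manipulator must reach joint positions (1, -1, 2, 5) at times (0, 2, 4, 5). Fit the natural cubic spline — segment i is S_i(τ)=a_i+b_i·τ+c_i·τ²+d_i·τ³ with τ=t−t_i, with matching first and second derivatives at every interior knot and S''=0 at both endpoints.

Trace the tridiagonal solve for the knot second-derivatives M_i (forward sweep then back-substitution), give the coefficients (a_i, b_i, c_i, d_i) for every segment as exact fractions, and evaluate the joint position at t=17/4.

Δ: Δ0=-1, Δ1=3/2, Δ2=3
row 1: diag=8, rhs=15; c'=1/4, d'=15/8
row 2: denom=6−2·1/4=11/2; d'=(9−2·15/8)/(11/2)=21/22
back: M2=21/22
back: M1=15/8−1/4·21/22=18/11
M: M0=0, M1=18/11, M2=21/22, M3=0
seg 0: a=1, c=M0/2=0, d=(M1−M0)/(6·2)=3/22, b=Δ0−h0·(2M0+M1)/6=-17/11
seg 1: a=-1, c=M1/2=9/11, d=(M2−M1)/(6·2)=-5/88, b=Δ1−h1·(2M1+M2)/6=1/11
seg 2: a=2, c=M2/2=21/44, d=(M3−M2)/(6·1)=-7/44, b=Δ2−h2·(2M2+M3)/6=59/22
t_q=17/4 → seg 2, τ=1/4; S=2+59/22·τ+21/44·τ²+-7/44·τ³=7597/2816

  seg 0: a=1 b=-17/11 c=0 d=3/22
  seg 1: a=-1 b=1/11 c=9/11 d=-5/88
  seg 2: a=2 b=59/22 c=21/44 d=-7/44
S(17/4) = 7597/2816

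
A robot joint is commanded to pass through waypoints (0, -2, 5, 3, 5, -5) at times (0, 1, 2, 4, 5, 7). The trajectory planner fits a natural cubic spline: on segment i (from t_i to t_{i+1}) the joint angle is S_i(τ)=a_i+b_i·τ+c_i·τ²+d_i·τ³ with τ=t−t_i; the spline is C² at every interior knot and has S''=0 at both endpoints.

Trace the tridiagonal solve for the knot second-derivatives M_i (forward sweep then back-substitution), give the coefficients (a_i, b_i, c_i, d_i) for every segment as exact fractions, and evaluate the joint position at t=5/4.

Δ: Δ0=-2, Δ1=7, Δ2=-1, Δ3=2, Δ4=-5
row 1: diag=4, rhs=54; c'=1/4, d'=27/2
row 2: denom=6−1·1/4=23/4; d'=(-48−1·27/2)/(23/4)=-246/23
row 3: denom=6−2·8/23=122/23; d'=(18−2·-246/23)/(122/23)=453/61
row 4: denom=6−1·23/122=709/122; d'=(-42−1·453/61)/(709/122)=-6030/709
back: M4=-6030/709
back: M3=453/61−23/122·-6030/709=6402/709
back: M2=-246/23−8/23·6402/709=-9810/709
back: M1=27/2−1/4·-9810/709=12024/709
M: M0=0, M1=12024/709, M2=-9810/709, M3=6402/709, M4=-6030/709, M5=0
seg 0: a=0, c=M0/2=0, d=(M1−M0)/(6·1)=2004/709, b=Δ0−h0·(2M0+M1)/6=-3422/709
seg 1: a=-2, c=M1/2=6012/709, d=(M2−M1)/(6·1)=-3639/709, b=Δ1−h1·(2M1+M2)/6=2590/709
seg 2: a=5, c=M2/2=-4905/709, d=(M3−M2)/(6·2)=1351/709, b=Δ2−h2·(2M2+M3)/6=3697/709
seg 3: a=3, c=M3/2=3201/709, d=(M4−M3)/(6·1)=-2072/709, b=Δ3−h3·(2M3+M4)/6=289/709
seg 4: a=5, c=M4/2=-3015/709, d=(M5−M4)/(6·2)=1005/1418, b=Δ4−h4·(2M4+M5)/6=475/709
t_q=5/4 → seg 1, τ=1/4; S=-2+2590/709·τ+6012/709·τ²+-3639/709·τ³=-28903/45376

  seg 0: a=0 b=-3422/709 c=0 d=2004/709
  seg 1: a=-2 b=2590/709 c=6012/709 d=-3639/709
  seg 2: a=5 b=3697/709 c=-4905/709 d=1351/709
  seg 3: a=3 b=289/709 c=3201/709 d=-2072/709
  seg 4: a=5 b=475/709 c=-3015/709 d=1005/1418
S(5/4) = -28903/45376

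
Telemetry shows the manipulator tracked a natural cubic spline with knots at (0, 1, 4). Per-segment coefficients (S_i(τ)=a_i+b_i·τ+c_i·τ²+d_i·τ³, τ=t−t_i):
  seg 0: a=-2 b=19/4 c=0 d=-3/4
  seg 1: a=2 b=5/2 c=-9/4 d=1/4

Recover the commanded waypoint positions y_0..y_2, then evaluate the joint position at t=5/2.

y_0=-2 y_1=2 y_2=-4
S(5/2) = 49/32

y_0 = S_0(0) = a_0 = -2
y_1 = S_1(0) = a_1 = 2
y_2 = S_1(3) = -4
t_q=5/2 is in segment 1 (τ=3/2); S_1(τ)=49/32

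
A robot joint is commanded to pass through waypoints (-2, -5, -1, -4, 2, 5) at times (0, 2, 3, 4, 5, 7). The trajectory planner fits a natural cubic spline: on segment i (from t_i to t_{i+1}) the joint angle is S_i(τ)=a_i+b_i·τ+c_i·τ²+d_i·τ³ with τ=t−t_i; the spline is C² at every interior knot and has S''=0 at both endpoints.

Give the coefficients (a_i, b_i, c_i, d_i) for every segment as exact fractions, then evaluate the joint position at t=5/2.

Δ: Δ0=-3/2, Δ1=4, Δ2=-3, Δ3=6, Δ4=3/2
row 1: diag=6, rhs=33; c'=1/6, d'=11/2
row 2: denom=4−1·1/6=23/6; d'=(-42−1·11/2)/(23/6)=-285/23
row 3: denom=4−1·6/23=86/23; d'=(54−1·-285/23)/(86/23)=1527/86
row 4: denom=6−1·23/86=493/86; d'=(-27−1·1527/86)/(493/86)=-3849/493
back: M4=-3849/493
back: M3=1527/86−23/86·-3849/493=9783/493
back: M2=-285/23−6/23·9783/493=-8661/493
back: M1=11/2−1/6·-8661/493=4155/493
M: M0=0, M1=4155/493, M2=-8661/493, M3=9783/493, M4=-3849/493, M5=0
seg 0: a=-2, c=M0/2=0, d=(M1−M0)/(6·2)=1385/1972, b=Δ0−h0·(2M0+M1)/6=-4249/986
seg 1: a=-5, c=M1/2=4155/986, d=(M2−M1)/(6·1)=-2136/493, b=Δ1−h1·(2M1+M2)/6=4061/986
seg 2: a=-1, c=M2/2=-8661/986, d=(M3−M2)/(6·1)=106/17, b=Δ2−h2·(2M2+M3)/6=-445/986
seg 3: a=-4, c=M3/2=9783/986, d=(M4−M3)/(6·1)=-2272/493, b=Δ3−h3·(2M3+M4)/6=677/986
seg 4: a=2, c=M4/2=-3849/986, d=(M5−M4)/(6·2)=1283/1972, b=Δ4−h4·(2M4+M5)/6=6611/986
t_q=5/2 → seg 1, τ=1/2; S=-5+4061/986·τ+4155/986·τ²+-2136/493·τ³=-9579/3944

  seg 0: a=-2 b=-4249/986 c=0 d=1385/1972
  seg 1: a=-5 b=4061/986 c=4155/986 d=-2136/493
  seg 2: a=-1 b=-445/986 c=-8661/986 d=106/17
  seg 3: a=-4 b=677/986 c=9783/986 d=-2272/493
  seg 4: a=2 b=6611/986 c=-3849/986 d=1283/1972
S(5/2) = -9579/3944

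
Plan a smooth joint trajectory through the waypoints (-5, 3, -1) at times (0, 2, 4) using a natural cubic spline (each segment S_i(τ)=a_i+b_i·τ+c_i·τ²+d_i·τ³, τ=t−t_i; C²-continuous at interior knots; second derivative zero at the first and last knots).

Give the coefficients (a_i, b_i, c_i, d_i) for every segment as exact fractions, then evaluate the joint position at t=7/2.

Δ: Δ0=4, Δ1=-2
row 1: diag=8, rhs=-36; c'=1/4, d'=-9/2
back: M1=-9/2
M: M0=0, M1=-9/2, M2=0
seg 0: a=-5, c=M0/2=0, d=(M1−M0)/(6·2)=-3/8, b=Δ0−h0·(2M0+M1)/6=11/2
seg 1: a=3, c=M1/2=-9/4, d=(M2−M1)/(6·2)=3/8, b=Δ1−h1·(2M1+M2)/6=1
t_q=7/2 → seg 1, τ=3/2; S=3+1·τ+-9/4·τ²+3/8·τ³=45/64

  seg 0: a=-5 b=11/2 c=0 d=-3/8
  seg 1: a=3 b=1 c=-9/4 d=3/8
S(7/2) = 45/64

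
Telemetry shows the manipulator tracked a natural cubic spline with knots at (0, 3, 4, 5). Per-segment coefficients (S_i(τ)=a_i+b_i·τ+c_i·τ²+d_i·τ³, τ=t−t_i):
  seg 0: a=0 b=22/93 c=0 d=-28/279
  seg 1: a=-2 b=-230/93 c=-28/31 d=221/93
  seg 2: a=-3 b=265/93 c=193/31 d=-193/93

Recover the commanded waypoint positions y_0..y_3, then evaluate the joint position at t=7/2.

y_0 = S_0(0) = a_0 = 0
y_1 = S_1(0) = a_1 = -2
y_2 = S_2(0) = a_2 = -3
y_3 = S_2(1) = 4
t_q=7/2 is in segment 1 (τ=1/2); S_1(τ)=-785/248

y_0=0 y_1=-2 y_2=-3 y_3=4
S(7/2) = -785/248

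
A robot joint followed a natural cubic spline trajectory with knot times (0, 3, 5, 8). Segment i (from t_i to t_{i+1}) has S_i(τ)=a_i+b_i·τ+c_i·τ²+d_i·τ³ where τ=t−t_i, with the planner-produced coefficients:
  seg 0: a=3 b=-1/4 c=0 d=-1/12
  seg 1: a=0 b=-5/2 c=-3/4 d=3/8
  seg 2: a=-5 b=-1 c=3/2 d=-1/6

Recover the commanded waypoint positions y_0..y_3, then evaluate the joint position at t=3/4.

y_0=3 y_1=0 y_2=-5 y_3=1
S(3/4) = 711/256

y_0 = S_0(0) = a_0 = 3
y_1 = S_1(0) = a_1 = 0
y_2 = S_2(0) = a_2 = -5
y_3 = S_2(3) = 1
t_q=3/4 is in segment 0 (τ=3/4); S_0(τ)=711/256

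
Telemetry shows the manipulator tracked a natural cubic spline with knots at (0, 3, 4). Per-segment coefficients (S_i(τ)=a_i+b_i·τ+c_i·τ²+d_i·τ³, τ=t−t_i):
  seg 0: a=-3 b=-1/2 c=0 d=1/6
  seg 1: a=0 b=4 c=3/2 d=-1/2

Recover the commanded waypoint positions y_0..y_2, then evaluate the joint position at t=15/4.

y_0=-3 y_1=0 y_2=5
S(15/4) = 465/128

y_0 = S_0(0) = a_0 = -3
y_1 = S_1(0) = a_1 = 0
y_2 = S_1(1) = 5
t_q=15/4 is in segment 1 (τ=3/4); S_1(τ)=465/128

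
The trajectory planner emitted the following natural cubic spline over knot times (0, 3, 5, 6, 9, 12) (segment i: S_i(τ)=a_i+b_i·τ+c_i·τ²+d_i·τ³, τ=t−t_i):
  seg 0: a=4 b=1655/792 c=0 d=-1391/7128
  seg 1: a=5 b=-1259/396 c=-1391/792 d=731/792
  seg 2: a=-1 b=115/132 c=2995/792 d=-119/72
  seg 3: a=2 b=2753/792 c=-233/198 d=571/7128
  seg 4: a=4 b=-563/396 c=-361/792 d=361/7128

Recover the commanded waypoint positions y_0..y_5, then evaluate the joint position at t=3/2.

y_0 = S_0(0) = a_0 = 4
y_1 = S_1(0) = a_1 = 5
y_2 = S_2(0) = a_2 = -1
y_3 = S_3(0) = a_3 = 2
y_4 = S_4(0) = a_4 = 4
y_5 = S_4(3) = -3
t_q=3/2 is in segment 0 (τ=3/2); S_0(τ)=4559/704

y_0=4 y_1=5 y_2=-1 y_3=2 y_4=4 y_5=-3
S(3/2) = 4559/704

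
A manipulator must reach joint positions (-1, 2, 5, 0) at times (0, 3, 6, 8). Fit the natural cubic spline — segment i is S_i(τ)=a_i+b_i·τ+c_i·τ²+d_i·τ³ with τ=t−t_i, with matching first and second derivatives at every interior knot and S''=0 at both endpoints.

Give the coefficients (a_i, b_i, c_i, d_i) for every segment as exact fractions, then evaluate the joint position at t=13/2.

Δ: Δ0=1, Δ1=1, Δ2=-5/2
row 1: diag=12, rhs=0; c'=1/4, d'=0
row 2: denom=10−3·1/4=37/4; d'=(-21−3·0)/(37/4)=-84/37
back: M2=-84/37
back: M1=0−1/4·-84/37=21/37
M: M0=0, M1=21/37, M2=-84/37, M3=0
seg 0: a=-1, c=M0/2=0, d=(M1−M0)/(6·3)=7/222, b=Δ0−h0·(2M0+M1)/6=53/74
seg 1: a=2, c=M1/2=21/74, d=(M2−M1)/(6·3)=-35/222, b=Δ1−h1·(2M1+M2)/6=58/37
seg 2: a=5, c=M2/2=-42/37, d=(M3−M2)/(6·2)=7/37, b=Δ2−h2·(2M2+M3)/6=-73/74
t_q=13/2 → seg 2, τ=1/2; S=5+-73/74·τ+-42/37·τ²+7/37·τ³=1257/296

  seg 0: a=-1 b=53/74 c=0 d=7/222
  seg 1: a=2 b=58/37 c=21/74 d=-35/222
  seg 2: a=5 b=-73/74 c=-42/37 d=7/37
S(13/2) = 1257/296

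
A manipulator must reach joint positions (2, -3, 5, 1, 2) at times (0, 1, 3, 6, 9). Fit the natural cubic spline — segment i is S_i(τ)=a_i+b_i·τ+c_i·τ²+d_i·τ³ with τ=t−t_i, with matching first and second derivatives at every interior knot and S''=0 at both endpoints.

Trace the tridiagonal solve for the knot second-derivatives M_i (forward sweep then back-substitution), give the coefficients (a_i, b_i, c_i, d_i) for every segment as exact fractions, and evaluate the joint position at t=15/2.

  seg 0: a=2 b=-1409/206 c=0 d=379/206
  seg 1: a=-3 b=-136/103 c=1137/206 d=-589/412
  seg 2: a=5 b=371/103 c=-315/103 d=1310/2781
  seg 3: a=1 b=-209/103 c=365/309 d=-365/2781
S(15/2) = 141/824

Δ: Δ0=-5, Δ1=4, Δ2=-4/3, Δ3=1/3
row 1: diag=6, rhs=54; c'=1/3, d'=9
row 2: denom=10−2·1/3=28/3; d'=(-32−2·9)/(28/3)=-75/14
row 3: denom=12−3·9/28=309/28; d'=(10−3·-75/14)/(309/28)=730/309
back: M3=730/309
back: M2=-75/14−9/28·730/309=-630/103
back: M1=9−1/3·-630/103=1137/103
M: M0=0, M1=1137/103, M2=-630/103, M3=730/309, M4=0
seg 0: a=2, c=M0/2=0, d=(M1−M0)/(6·1)=379/206, b=Δ0−h0·(2M0+M1)/6=-1409/206
seg 1: a=-3, c=M1/2=1137/206, d=(M2−M1)/(6·2)=-589/412, b=Δ1−h1·(2M1+M2)/6=-136/103
seg 2: a=5, c=M2/2=-315/103, d=(M3−M2)/(6·3)=1310/2781, b=Δ2−h2·(2M2+M3)/6=371/103
seg 3: a=1, c=M3/2=365/309, d=(M4−M3)/(6·3)=-365/2781, b=Δ3−h3·(2M3+M4)/6=-209/103
t_q=15/2 → seg 3, τ=3/2; S=1+-209/103·τ+365/309·τ²+-365/2781·τ³=141/824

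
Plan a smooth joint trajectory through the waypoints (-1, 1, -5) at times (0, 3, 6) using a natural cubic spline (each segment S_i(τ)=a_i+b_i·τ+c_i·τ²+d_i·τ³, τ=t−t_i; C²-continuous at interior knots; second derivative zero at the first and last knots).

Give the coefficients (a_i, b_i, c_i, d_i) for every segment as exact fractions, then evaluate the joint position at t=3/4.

  seg 0: a=-1 b=4/3 c=0 d=-2/27
  seg 1: a=1 b=-2/3 c=-2/3 d=2/27
S(3/4) = -1/32

Δ: Δ0=2/3, Δ1=-2
row 1: diag=12, rhs=-16; c'=1/4, d'=-4/3
back: M1=-4/3
M: M0=0, M1=-4/3, M2=0
seg 0: a=-1, c=M0/2=0, d=(M1−M0)/(6·3)=-2/27, b=Δ0−h0·(2M0+M1)/6=4/3
seg 1: a=1, c=M1/2=-2/3, d=(M2−M1)/(6·3)=2/27, b=Δ1−h1·(2M1+M2)/6=-2/3
t_q=3/4 → seg 0, τ=3/4; S=-1+4/3·τ+0·τ²+-2/27·τ³=-1/32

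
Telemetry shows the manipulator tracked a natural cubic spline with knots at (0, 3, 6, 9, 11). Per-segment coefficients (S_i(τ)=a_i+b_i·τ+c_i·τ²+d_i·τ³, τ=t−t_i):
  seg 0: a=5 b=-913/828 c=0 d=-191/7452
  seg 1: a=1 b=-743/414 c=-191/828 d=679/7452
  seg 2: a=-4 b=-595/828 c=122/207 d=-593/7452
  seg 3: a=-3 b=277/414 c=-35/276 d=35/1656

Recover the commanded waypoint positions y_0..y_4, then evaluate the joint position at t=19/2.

y_0=5 y_1=1 y_2=-4 y_3=-3 y_4=-2
S(19/2) = -11899/4416

y_0 = S_0(0) = a_0 = 5
y_1 = S_1(0) = a_1 = 1
y_2 = S_2(0) = a_2 = -4
y_3 = S_3(0) = a_3 = -3
y_4 = S_3(2) = -2
t_q=19/2 is in segment 3 (τ=1/2); S_3(τ)=-11899/4416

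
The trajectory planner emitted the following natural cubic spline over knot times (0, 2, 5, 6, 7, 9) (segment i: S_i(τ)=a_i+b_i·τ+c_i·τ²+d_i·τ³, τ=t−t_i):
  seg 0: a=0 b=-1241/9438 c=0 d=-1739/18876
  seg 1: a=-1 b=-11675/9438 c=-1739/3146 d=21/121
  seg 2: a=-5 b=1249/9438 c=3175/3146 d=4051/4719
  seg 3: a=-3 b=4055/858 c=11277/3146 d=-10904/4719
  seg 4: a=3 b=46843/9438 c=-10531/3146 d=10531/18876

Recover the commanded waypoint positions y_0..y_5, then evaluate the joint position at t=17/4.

y_0 = S_0(0) = a_0 = 0
y_1 = S_1(0) = a_1 = -1
y_2 = S_2(0) = a_2 = -5
y_3 = S_3(0) = a_3 = -3
y_4 = S_4(0) = a_4 = 3
y_5 = S_4(2) = 4
t_q=17/4 is in segment 1 (τ=9/4); S_1(τ)=-42143/9152

y_0=0 y_1=-1 y_2=-5 y_3=-3 y_4=3 y_5=4
S(17/4) = -42143/9152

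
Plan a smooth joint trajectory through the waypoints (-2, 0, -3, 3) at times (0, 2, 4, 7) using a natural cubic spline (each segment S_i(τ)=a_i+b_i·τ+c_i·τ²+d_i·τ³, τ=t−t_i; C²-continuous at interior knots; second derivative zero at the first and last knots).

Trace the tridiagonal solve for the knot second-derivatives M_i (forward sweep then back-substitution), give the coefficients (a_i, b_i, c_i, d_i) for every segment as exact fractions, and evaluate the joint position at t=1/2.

Δ: Δ0=1, Δ1=-3/2, Δ2=2
row 1: diag=8, rhs=-15; c'=1/4, d'=-15/8
row 2: denom=10−2·1/4=19/2; d'=(21−2·-15/8)/(19/2)=99/38
back: M2=99/38
back: M1=-15/8−1/4·99/38=-48/19
M: M0=0, M1=-48/19, M2=99/38, M3=0
seg 0: a=-2, c=M0/2=0, d=(M1−M0)/(6·2)=-4/19, b=Δ0−h0·(2M0+M1)/6=35/19
seg 1: a=0, c=M1/2=-24/19, d=(M2−M1)/(6·2)=65/152, b=Δ1−h1·(2M1+M2)/6=-13/19
seg 2: a=-3, c=M2/2=99/76, d=(M3−M2)/(6·3)=-11/76, b=Δ2−h2·(2M2+M3)/6=-23/38
t_q=1/2 → seg 0, τ=1/2; S=-2+35/19·τ+0·τ²+-4/19·τ³=-21/19

  seg 0: a=-2 b=35/19 c=0 d=-4/19
  seg 1: a=0 b=-13/19 c=-24/19 d=65/152
  seg 2: a=-3 b=-23/38 c=99/76 d=-11/76
S(1/2) = -21/19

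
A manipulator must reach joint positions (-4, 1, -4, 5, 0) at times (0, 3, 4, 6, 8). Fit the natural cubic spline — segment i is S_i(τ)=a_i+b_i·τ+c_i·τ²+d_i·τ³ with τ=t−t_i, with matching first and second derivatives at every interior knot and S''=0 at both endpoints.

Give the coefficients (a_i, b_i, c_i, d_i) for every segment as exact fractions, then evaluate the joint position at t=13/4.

Δ: Δ0=5/3, Δ1=-5, Δ2=9/2, Δ3=-5/2
row 1: diag=8, rhs=-40; c'=1/8, d'=-5
row 2: denom=6−1·1/8=47/8; d'=(57−1·-5)/(47/8)=496/47
row 3: denom=8−2·16/47=344/47; d'=(-42−2·496/47)/(344/47)=-1483/172
back: M3=-1483/172
back: M2=496/47−16/47·-1483/172=580/43
back: M1=-5−1/8·580/43=-575/86
M: M0=0, M1=-575/86, M2=580/43, M3=-1483/172, M4=0
seg 0: a=-4, c=M0/2=0, d=(M1−M0)/(6·3)=-575/1548, b=Δ0−h0·(2M0+M1)/6=2585/516
seg 1: a=1, c=M1/2=-575/172, d=(M2−M1)/(6·1)=1735/516, b=Δ1−h1·(2M1+M2)/6=-1295/258
seg 2: a=-4, c=M2/2=290/43, d=(M3−M2)/(6·2)=-3803/2064, b=Δ2−h2·(2M2+M3)/6=-835/516
seg 3: a=5, c=M3/2=-1483/344, d=(M4−M3)/(6·2)=1483/2064, b=Δ3−h3·(2M3+M4)/6=419/129
t_q=13/4 → seg 1, τ=1/4; S=1+-1295/258·τ+-575/172·τ²+1735/516·τ³=-4527/11008

  seg 0: a=-4 b=2585/516 c=0 d=-575/1548
  seg 1: a=1 b=-1295/258 c=-575/172 d=1735/516
  seg 2: a=-4 b=-835/516 c=290/43 d=-3803/2064
  seg 3: a=5 b=419/129 c=-1483/344 d=1483/2064
S(13/4) = -4527/11008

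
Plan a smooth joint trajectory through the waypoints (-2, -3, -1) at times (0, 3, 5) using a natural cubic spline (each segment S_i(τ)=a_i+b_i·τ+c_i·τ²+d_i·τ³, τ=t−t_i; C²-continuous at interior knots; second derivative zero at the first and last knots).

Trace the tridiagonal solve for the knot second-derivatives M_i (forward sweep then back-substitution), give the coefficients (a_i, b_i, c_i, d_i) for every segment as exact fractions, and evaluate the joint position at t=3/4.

  seg 0: a=-2 b=-11/15 c=0 d=2/45
  seg 1: a=-3 b=7/15 c=2/5 d=-1/15
S(3/4) = -81/32

Δ: Δ0=-1/3, Δ1=1
row 1: diag=10, rhs=8; c'=1/5, d'=4/5
back: M1=4/5
M: M0=0, M1=4/5, M2=0
seg 0: a=-2, c=M0/2=0, d=(M1−M0)/(6·3)=2/45, b=Δ0−h0·(2M0+M1)/6=-11/15
seg 1: a=-3, c=M1/2=2/5, d=(M2−M1)/(6·2)=-1/15, b=Δ1−h1·(2M1+M2)/6=7/15
t_q=3/4 → seg 0, τ=3/4; S=-2+-11/15·τ+0·τ²+2/45·τ³=-81/32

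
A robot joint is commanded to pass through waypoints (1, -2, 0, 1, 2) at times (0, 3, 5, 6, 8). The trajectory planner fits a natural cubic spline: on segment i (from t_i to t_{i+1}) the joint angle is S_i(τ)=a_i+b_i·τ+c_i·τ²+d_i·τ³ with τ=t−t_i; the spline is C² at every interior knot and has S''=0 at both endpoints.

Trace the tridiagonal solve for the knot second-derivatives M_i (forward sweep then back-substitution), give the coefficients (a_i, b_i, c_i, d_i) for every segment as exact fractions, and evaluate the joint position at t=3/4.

  seg 0: a=1 b=-533/326 c=0 d=23/326
  seg 1: a=-2 b=44/163 c=207/326 d=-22/163
  seg 2: a=0 b=194/163 c=-57/326 d=-5/326
  seg 3: a=1 b=259/326 c=-36/163 d=6/163
S(3/4) = -4099/20864

Δ: Δ0=-1, Δ1=1, Δ2=1, Δ3=1/2
row 1: diag=10, rhs=12; c'=1/5, d'=6/5
row 2: denom=6−2·1/5=28/5; d'=(0−2·6/5)/(28/5)=-3/7
row 3: denom=6−1·5/28=163/28; d'=(-3−1·-3/7)/(163/28)=-72/163
back: M3=-72/163
back: M2=-3/7−5/28·-72/163=-57/163
back: M1=6/5−1/5·-57/163=207/163
M: M0=0, M1=207/163, M2=-57/163, M3=-72/163, M4=0
seg 0: a=1, c=M0/2=0, d=(M1−M0)/(6·3)=23/326, b=Δ0−h0·(2M0+M1)/6=-533/326
seg 1: a=-2, c=M1/2=207/326, d=(M2−M1)/(6·2)=-22/163, b=Δ1−h1·(2M1+M2)/6=44/163
seg 2: a=0, c=M2/2=-57/326, d=(M3−M2)/(6·1)=-5/326, b=Δ2−h2·(2M2+M3)/6=194/163
seg 3: a=1, c=M3/2=-36/163, d=(M4−M3)/(6·2)=6/163, b=Δ3−h3·(2M3+M4)/6=259/326
t_q=3/4 → seg 0, τ=3/4; S=1+-533/326·τ+0·τ²+23/326·τ³=-4099/20864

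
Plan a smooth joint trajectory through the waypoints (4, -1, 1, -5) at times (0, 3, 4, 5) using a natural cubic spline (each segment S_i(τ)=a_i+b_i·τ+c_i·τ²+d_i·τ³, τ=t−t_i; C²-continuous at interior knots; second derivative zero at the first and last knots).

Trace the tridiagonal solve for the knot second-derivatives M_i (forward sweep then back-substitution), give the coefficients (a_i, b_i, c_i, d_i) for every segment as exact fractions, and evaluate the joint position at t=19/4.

  seg 0: a=4 b=-359/93 c=0 d=68/279
  seg 1: a=-1 b=253/93 c=68/31 d=-271/93
  seg 2: a=1 b=-152/93 c=-203/31 d=203/93
S(19/4) = -5929/1984

Δ: Δ0=-5/3, Δ1=2, Δ2=-6
row 1: diag=8, rhs=22; c'=1/8, d'=11/4
row 2: denom=4−1·1/8=31/8; d'=(-48−1·11/4)/(31/8)=-406/31
back: M2=-406/31
back: M1=11/4−1/8·-406/31=136/31
M: M0=0, M1=136/31, M2=-406/31, M3=0
seg 0: a=4, c=M0/2=0, d=(M1−M0)/(6·3)=68/279, b=Δ0−h0·(2M0+M1)/6=-359/93
seg 1: a=-1, c=M1/2=68/31, d=(M2−M1)/(6·1)=-271/93, b=Δ1−h1·(2M1+M2)/6=253/93
seg 2: a=1, c=M2/2=-203/31, d=(M3−M2)/(6·1)=203/93, b=Δ2−h2·(2M2+M3)/6=-152/93
t_q=19/4 → seg 2, τ=3/4; S=1+-152/93·τ+-203/31·τ²+203/93·τ³=-5929/1984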